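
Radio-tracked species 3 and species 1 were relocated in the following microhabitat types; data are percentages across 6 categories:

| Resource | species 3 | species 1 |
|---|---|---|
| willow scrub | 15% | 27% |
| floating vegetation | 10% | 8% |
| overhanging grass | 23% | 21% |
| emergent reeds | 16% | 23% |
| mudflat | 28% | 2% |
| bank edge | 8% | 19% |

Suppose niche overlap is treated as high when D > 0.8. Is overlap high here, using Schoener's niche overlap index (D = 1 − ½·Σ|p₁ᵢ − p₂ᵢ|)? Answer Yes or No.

No

Convert percentages to proportions (divide by 100).
Σ|p₁ᵢ − p₂ᵢ| = 0.12 + 0.02 + 0.02 + 0.07 + 0.26 + 0.11 = 0.60
D = 1 − ½ × 0.60 = 1 − 0.300 = 0.7000
D = 0.7000 < 0.8 → No.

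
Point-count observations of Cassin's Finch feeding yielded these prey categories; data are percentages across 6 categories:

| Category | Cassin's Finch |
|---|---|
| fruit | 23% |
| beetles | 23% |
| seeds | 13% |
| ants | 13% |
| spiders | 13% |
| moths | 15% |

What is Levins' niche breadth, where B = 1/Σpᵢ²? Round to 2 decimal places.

Convert percentages to proportions (divide by 100).
Σpᵢ² = 0.23² + 0.23² + 0.13² + 0.13² + 0.13² + 0.15² = 0.0529 + 0.0529 + 0.0169 + 0.0169 + 0.0169 + 0.0225 = 0.1790
B = 1 / 0.1790 = 5.5866

5.59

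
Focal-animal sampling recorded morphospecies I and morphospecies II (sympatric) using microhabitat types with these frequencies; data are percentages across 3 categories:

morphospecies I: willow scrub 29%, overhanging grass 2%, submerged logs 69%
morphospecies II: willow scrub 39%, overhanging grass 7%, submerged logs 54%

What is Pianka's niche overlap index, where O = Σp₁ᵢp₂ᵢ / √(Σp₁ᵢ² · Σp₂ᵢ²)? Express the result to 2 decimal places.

Convert percentages to proportions (divide by 100).
Σ p₁ᵢp₂ᵢ = 0.1131 + 0.0014 + 0.3726 = 0.4871
Σp_1ᵢ² = 0.29² + 0.02² + 0.69² = 0.0841 + 0.0004 + 0.4761 = 0.5606
Σp_2ᵢ² = 0.39² + 0.07² + 0.54² = 0.1521 + 0.0049 + 0.2916 = 0.4486
O = 0.4871 / √(0.5606 × 0.4486) = 0.4871 / 0.50148 = 0.9713

0.97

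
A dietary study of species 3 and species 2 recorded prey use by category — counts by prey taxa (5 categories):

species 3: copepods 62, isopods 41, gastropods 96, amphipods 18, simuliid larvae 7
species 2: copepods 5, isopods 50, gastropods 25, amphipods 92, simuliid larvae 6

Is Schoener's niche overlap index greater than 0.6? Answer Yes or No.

Proportions for species 3 (n=224): 62/224=0.2768, 41/224=0.1830, 96/224=0.4286, 18/224=0.0804, 7/224=0.0313
Proportions for species 2 (n=178): 5/178=0.0281, 50/178=0.2809, 25/178=0.1404, 92/178=0.5169, 6/178=0.0337
Σ|p₁ᵢ − p₂ᵢ| = 0.2487 + 0.0979 + 0.2882 + 0.4365 + 0.0024 = 1.0737
D = 1 − ½ × 1.0737 = 1 − 0.53685 = 0.46315
D = 0.46315 < 0.6 → No.

No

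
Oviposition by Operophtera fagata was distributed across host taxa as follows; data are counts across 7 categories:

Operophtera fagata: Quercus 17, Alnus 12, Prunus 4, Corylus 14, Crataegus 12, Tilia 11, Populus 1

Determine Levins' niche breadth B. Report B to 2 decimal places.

Proportions for Operophtera fagata (n=71): 17/71=0.2394, 12/71=0.1690, 4/71=0.0563, 14/71=0.1972, 12/71=0.1690, 11/71=0.1549, 1/71=0.0141
Σpᵢ² = 0.2394² + 0.1690² + 0.0563² + 0.1972² + 0.1690² + 0.1549² + 0.0141² = 0.057312 + 0.028561 + 0.003170 + 0.038888 + 0.028561 + 0.023994 + 0.000199 = 0.180685
B = 1 / 0.180685 = 5.5345

5.53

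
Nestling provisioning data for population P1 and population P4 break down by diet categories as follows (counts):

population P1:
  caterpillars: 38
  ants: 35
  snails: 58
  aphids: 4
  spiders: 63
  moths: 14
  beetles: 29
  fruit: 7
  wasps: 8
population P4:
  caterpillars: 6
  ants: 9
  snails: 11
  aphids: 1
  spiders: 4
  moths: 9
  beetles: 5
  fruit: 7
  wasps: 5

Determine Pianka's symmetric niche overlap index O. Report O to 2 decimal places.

0.82

Proportions for population P1 (n=256): 38/256=0.1484, 35/256=0.1367, 58/256=0.2266, 4/256=0.0156, 63/256=0.2461, 14/256=0.0547, 29/256=0.1133, 7/256=0.0273, 8/256=0.0313
Proportions for population P4 (n=57): 6/57=0.1053, 9/57=0.1579, 11/57=0.1930, 1/57=0.0175, 4/57=0.0702, 9/57=0.1579, 5/57=0.0877, 7/57=0.1228, 5/57=0.0877
Σ p₁ᵢp₂ᵢ = 0.015627 + 0.021585 + 0.043734 + 0.000273 + 0.017276 + 0.008637 + 0.009936 + 0.003352 + 0.002745 = 0.123165
Σp_1ᵢ² = 0.1484² + 0.1367² + 0.2266² + 0.0156² + 0.2461² + 0.0547² + 0.1133² + 0.0273² + 0.0313² = 0.022023 + 0.018687 + 0.051348 + 0.000243 + 0.060565 + 0.002992 + 0.012837 + 0.000745 + 0.000980 = 0.170420
Σp_2ᵢ² = 0.1053² + 0.1579² + 0.1930² + 0.0175² + 0.0702² + 0.1579² + 0.0877² + 0.1228² + 0.0877² = 0.011088 + 0.024932 + 0.037249 + 0.000306 + 0.004928 + 0.024932 + 0.007691 + 0.015080 + 0.007691 = 0.133897
O = 0.123165 / √(0.170420 × 0.133897) = 0.123165 / 0.1510587 = 0.8153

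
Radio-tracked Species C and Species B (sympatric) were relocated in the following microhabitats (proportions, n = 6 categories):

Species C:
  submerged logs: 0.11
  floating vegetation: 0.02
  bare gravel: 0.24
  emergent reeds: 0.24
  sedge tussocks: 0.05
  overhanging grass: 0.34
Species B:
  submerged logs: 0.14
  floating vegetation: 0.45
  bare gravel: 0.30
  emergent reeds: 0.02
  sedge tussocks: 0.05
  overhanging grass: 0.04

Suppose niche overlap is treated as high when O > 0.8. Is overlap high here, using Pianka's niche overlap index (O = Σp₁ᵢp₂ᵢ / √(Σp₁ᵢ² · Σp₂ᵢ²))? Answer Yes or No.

No

Σ p₁ᵢp₂ᵢ = 0.0154 + 0.0090 + 0.0720 + 0.0048 + 0.0025 + 0.0136 = 0.1173
Σp_1ᵢ² = 0.11² + 0.02² + 0.24² + 0.24² + 0.05² + 0.34² = 0.0121 + 0.0004 + 0.0576 + 0.0576 + 0.0025 + 0.1156 = 0.2458
Σp_2ᵢ² = 0.14² + 0.45² + 0.30² + 0.02² + 0.05² + 0.04² = 0.0196 + 0.2025 + 0.0900 + 0.0004 + 0.0025 + 0.0016 = 0.3166
O = 0.1173 / √(0.2458 × 0.3166) = 0.1173 / 0.27896 = 0.4205
O = 0.4205 < 0.8 → No.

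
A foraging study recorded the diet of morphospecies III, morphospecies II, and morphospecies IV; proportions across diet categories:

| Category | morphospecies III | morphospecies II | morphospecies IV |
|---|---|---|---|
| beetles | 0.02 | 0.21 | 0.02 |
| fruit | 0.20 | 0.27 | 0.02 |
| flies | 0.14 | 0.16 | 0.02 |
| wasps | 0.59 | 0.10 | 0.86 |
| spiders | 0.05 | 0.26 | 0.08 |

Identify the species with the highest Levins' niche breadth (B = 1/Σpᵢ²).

morphospecies II

Σp_IIIᵢ² = 0.02² + 0.20² + 0.14² + 0.59² + 0.05² = 0.0004 + 0.0400 + 0.0196 + 0.3481 + 0.0025 = 0.4106
B_III = 1 / 0.4106 = 2.4355
Σp_IIᵢ² = 0.21² + 0.27² + 0.16² + 0.10² + 0.26² = 0.0441 + 0.0729 + 0.0256 + 0.0100 + 0.0676 = 0.2202
B_II = 1 / 0.2202 = 4.5413
Σp_IVᵢ² = 0.02² + 0.02² + 0.02² + 0.86² + 0.08² = 0.0004 + 0.0004 + 0.0004 + 0.7396 + 0.0064 = 0.7472
B_IV = 1 / 0.7472 = 1.3383
Highest B → broadest niche (most generalist): morphospecies II (B = 4.54).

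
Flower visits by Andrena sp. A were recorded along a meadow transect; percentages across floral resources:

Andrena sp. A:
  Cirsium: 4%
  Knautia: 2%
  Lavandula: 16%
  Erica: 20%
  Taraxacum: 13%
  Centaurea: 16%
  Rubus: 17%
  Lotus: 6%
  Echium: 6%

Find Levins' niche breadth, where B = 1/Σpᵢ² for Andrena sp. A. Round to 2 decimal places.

6.84

Convert percentages to proportions (divide by 100).
Σpᵢ² = 0.04² + 0.02² + 0.16² + 0.20² + 0.13² + 0.16² + 0.17² + 0.06² + 0.06² = 0.0016 + 0.0004 + 0.0256 + 0.0400 + 0.0169 + 0.0256 + 0.0289 + 0.0036 + 0.0036 = 0.1462
B = 1 / 0.1462 = 6.8399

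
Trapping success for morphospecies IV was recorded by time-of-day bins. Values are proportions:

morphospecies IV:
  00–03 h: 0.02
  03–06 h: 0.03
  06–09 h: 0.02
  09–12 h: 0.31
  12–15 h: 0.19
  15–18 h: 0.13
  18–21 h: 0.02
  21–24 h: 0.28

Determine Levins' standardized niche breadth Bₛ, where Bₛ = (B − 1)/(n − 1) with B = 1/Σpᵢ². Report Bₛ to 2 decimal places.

0.48

Σpᵢ² = 0.02² + 0.03² + 0.02² + 0.31² + 0.19² + 0.13² + 0.02² + 0.28² = 0.0004 + 0.0009 + 0.0004 + 0.0961 + 0.0361 + 0.0169 + 0.0004 + 0.0784 = 0.2296
B = 1 / 0.2296 = 4.3554
Bₛ = (B − 1)/(n − 1) = (4.3554 − 1)/(8 − 1) = 3.3554/7 = 0.4793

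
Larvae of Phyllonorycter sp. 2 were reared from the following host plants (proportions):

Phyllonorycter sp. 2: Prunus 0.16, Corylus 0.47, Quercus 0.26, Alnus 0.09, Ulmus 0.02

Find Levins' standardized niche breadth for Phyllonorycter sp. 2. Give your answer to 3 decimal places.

Σpᵢ² = 0.16² + 0.47² + 0.26² + 0.09² + 0.02² = 0.0256 + 0.2209 + 0.0676 + 0.0081 + 0.0004 = 0.3226
B = 1 / 0.3226 = 3.09981
Bₛ = (B − 1)/(n − 1) = (3.09981 − 1)/(5 − 1) = 2.09981/4 = 0.52495

0.525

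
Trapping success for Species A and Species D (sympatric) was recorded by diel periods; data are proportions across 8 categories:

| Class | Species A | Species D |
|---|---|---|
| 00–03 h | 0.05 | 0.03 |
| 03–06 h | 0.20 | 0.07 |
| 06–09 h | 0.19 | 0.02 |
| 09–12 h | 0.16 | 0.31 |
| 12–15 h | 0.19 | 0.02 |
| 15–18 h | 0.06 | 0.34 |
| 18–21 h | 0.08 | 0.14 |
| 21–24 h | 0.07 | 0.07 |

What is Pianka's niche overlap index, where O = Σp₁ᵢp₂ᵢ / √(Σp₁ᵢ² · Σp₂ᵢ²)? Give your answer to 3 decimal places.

Σ p₁ᵢp₂ᵢ = 0.0015 + 0.0140 + 0.0038 + 0.0496 + 0.0038 + 0.0204 + 0.0112 + 0.0049 = 0.1092
Σp_1ᵢ² = 0.05² + 0.20² + 0.19² + 0.16² + 0.19² + 0.06² + 0.08² + 0.07² = 0.0025 + 0.0400 + 0.0361 + 0.0256 + 0.0361 + 0.0036 + 0.0064 + 0.0049 = 0.1552
Σp_2ᵢ² = 0.03² + 0.07² + 0.02² + 0.31² + 0.02² + 0.34² + 0.14² + 0.07² = 0.0009 + 0.0049 + 0.0004 + 0.0961 + 0.0004 + 0.1156 + 0.0196 + 0.0049 = 0.2428
O = 0.1092 / √(0.1552 × 0.2428) = 0.1092 / 0.194120 = 0.56254

0.563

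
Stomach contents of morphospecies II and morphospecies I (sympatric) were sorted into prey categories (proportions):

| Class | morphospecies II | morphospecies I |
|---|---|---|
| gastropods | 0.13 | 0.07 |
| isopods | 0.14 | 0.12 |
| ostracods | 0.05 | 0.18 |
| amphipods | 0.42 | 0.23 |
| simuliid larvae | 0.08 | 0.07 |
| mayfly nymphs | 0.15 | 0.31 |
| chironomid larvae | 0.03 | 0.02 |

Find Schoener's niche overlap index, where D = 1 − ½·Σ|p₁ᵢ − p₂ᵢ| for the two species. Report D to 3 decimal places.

Σ|p₁ᵢ − p₂ᵢ| = 0.06 + 0.02 + 0.13 + 0.19 + 0.01 + 0.16 + 0.01 = 0.58
D = 1 − ½ × 0.58 = 1 − 0.290 = 0.71000

0.710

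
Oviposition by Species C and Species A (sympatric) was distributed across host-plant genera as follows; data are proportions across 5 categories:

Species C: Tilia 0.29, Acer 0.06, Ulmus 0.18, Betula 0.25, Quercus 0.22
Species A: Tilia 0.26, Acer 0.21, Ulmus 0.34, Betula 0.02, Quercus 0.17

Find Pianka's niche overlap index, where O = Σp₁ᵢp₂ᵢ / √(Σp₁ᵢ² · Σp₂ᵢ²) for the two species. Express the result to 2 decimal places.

0.79

Σ p₁ᵢp₂ᵢ = 0.0754 + 0.0126 + 0.0612 + 0.0050 + 0.0374 = 0.1916
Σp_1ᵢ² = 0.29² + 0.06² + 0.18² + 0.25² + 0.22² = 0.0841 + 0.0036 + 0.0324 + 0.0625 + 0.0484 = 0.2310
Σp_2ᵢ² = 0.26² + 0.21² + 0.34² + 0.02² + 0.17² = 0.0676 + 0.0441 + 0.1156 + 0.0004 + 0.0289 = 0.2566
O = 0.1916 / √(0.2310 × 0.2566) = 0.1916 / 0.24346 = 0.7870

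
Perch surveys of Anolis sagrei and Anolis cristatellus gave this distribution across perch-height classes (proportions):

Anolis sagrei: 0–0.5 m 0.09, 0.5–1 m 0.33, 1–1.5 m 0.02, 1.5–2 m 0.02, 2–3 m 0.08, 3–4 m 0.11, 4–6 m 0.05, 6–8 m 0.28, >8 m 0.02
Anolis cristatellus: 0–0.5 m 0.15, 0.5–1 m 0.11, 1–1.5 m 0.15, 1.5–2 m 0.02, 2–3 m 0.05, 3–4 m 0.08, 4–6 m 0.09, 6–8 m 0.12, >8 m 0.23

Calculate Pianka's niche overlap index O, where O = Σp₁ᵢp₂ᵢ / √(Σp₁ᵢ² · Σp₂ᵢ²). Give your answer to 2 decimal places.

Σ p₁ᵢp₂ᵢ = 0.0135 + 0.0363 + 0.0030 + 0.0004 + 0.0040 + 0.0088 + 0.0045 + 0.0336 + 0.0046 = 0.1087
Σp_1ᵢ² = 0.09² + 0.33² + 0.02² + 0.02² + 0.08² + 0.11² + 0.05² + 0.28² + 0.02² = 0.0081 + 0.1089 + 0.0004 + 0.0004 + 0.0064 + 0.0121 + 0.0025 + 0.0784 + 0.0004 = 0.2176
Σp_2ᵢ² = 0.15² + 0.11² + 0.15² + 0.02² + 0.05² + 0.08² + 0.09² + 0.12² + 0.23² = 0.0225 + 0.0121 + 0.0225 + 0.0004 + 0.0025 + 0.0064 + 0.0081 + 0.0144 + 0.0529 = 0.1418
O = 0.1087 / √(0.2176 × 0.1418) = 0.1087 / 0.17566 = 0.6188

0.62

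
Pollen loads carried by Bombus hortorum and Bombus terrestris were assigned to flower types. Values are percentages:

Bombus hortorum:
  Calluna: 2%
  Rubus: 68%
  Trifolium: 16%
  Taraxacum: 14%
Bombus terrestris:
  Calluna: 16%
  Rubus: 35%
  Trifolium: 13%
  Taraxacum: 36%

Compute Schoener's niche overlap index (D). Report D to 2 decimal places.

Convert percentages to proportions (divide by 100).
Σ|p₁ᵢ − p₂ᵢ| = 0.14 + 0.33 + 0.03 + 0.22 = 0.72
D = 1 − ½ × 0.72 = 1 − 0.360 = 0.6400

0.64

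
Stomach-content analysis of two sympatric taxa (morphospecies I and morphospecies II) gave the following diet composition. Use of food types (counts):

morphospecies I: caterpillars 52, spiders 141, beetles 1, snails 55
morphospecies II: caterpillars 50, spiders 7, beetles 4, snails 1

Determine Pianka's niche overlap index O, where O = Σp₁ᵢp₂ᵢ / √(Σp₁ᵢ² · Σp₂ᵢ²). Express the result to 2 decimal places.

0.45

Proportions for morphospecies I (n=249): 52/249=0.2088, 141/249=0.5663, 1/249=0.0040, 55/249=0.2209
Proportions for morphospecies II (n=62): 50/62=0.8065, 7/62=0.1129, 4/62=0.0645, 1/62=0.0161
Σ p₁ᵢp₂ᵢ = 0.168397 + 0.063935 + 0.000258 + 0.003556 = 0.236146
Σp_1ᵢ² = 0.2088² + 0.5663² + 0.0040² + 0.2209² = 0.043597 + 0.320696 + 0.000016 + 0.048797 = 0.413106
Σp_2ᵢ² = 0.8065² + 0.1129² + 0.0645² + 0.0161² = 0.650442 + 0.012746 + 0.004160 + 0.000259 = 0.667607
O = 0.236146 / √(0.413106 × 0.667607) = 0.236146 / 0.5251595 = 0.4497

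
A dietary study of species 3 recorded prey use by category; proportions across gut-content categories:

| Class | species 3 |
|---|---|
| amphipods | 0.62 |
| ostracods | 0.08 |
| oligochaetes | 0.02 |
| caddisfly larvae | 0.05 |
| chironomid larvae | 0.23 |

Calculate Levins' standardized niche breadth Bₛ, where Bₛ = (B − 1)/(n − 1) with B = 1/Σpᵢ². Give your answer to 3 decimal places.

0.310

Σpᵢ² = 0.62² + 0.08² + 0.02² + 0.05² + 0.23² = 0.3844 + 0.0064 + 0.0004 + 0.0025 + 0.0529 = 0.4466
B = 1 / 0.4466 = 2.23914
Bₛ = (B − 1)/(n − 1) = (2.23914 − 1)/(5 − 1) = 1.23914/4 = 0.30979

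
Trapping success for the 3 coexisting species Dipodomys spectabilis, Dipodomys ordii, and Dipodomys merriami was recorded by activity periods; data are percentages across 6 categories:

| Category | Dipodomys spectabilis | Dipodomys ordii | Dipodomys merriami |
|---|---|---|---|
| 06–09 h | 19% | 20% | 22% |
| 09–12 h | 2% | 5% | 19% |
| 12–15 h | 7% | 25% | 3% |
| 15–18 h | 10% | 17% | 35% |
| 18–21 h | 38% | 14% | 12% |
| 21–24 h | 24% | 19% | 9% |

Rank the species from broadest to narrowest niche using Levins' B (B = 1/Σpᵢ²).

Dipodomys ordii > Dipodomys merriami > Dipodomys spectabilis

Convert percentages to proportions (divide by 100).
Σp_specᵢ² = 0.19² + 0.02² + 0.07² + 0.10² + 0.38² + 0.24² = 0.0361 + 0.0004 + 0.0049 + 0.0100 + 0.1444 + 0.0576 = 0.2534
B_spec = 1 / 0.2534 = 3.9463
Σp_ordiᵢ² = 0.20² + 0.05² + 0.25² + 0.17² + 0.14² + 0.19² = 0.0400 + 0.0025 + 0.0625 + 0.0289 + 0.0196 + 0.0361 = 0.1896
B_ordi = 1 / 0.1896 = 5.2743
Σp_merrᵢ² = 0.22² + 0.19² + 0.03² + 0.35² + 0.12² + 0.09² = 0.0484 + 0.0361 + 0.0009 + 0.1225 + 0.0144 + 0.0081 = 0.2304
B_merr = 1 / 0.2304 = 4.3403
Ranking by B (broadest → narrowest): Dipodomys ordii (5.27) > Dipodomys merriami (4.34) > Dipodomys spectabilis (3.95)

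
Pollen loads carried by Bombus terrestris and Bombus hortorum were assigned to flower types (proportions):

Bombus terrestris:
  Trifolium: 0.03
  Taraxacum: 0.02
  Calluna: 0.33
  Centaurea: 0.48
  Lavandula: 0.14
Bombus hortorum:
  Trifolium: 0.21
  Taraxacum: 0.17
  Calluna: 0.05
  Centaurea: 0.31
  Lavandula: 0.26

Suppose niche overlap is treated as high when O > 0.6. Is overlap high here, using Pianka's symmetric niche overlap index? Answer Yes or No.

Yes

Σ p₁ᵢp₂ᵢ = 0.0063 + 0.0034 + 0.0165 + 0.1488 + 0.0364 = 0.2114
Σp_1ᵢ² = 0.03² + 0.02² + 0.33² + 0.48² + 0.14² = 0.0009 + 0.0004 + 0.1089 + 0.2304 + 0.0196 = 0.3602
Σp_2ᵢ² = 0.21² + 0.17² + 0.05² + 0.31² + 0.26² = 0.0441 + 0.0289 + 0.0025 + 0.0961 + 0.0676 = 0.2392
O = 0.2114 / √(0.3602 × 0.2392) = 0.2114 / 0.29353 = 0.7202
O = 0.7202 > 0.6 → Yes.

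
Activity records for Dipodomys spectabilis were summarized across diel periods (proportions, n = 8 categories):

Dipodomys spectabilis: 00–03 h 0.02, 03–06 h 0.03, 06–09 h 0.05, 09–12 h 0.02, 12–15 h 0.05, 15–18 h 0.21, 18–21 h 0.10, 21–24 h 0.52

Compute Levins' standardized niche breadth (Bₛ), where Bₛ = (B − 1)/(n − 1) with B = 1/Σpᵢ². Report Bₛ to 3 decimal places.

Σpᵢ² = 0.02² + 0.03² + 0.05² + 0.02² + 0.05² + 0.21² + 0.10² + 0.52² = 0.0004 + 0.0009 + 0.0025 + 0.0004 + 0.0025 + 0.0441 + 0.0100 + 0.2704 = 0.3312
B = 1 / 0.3312 = 3.01932
Bₛ = (B − 1)/(n − 1) = (3.01932 − 1)/(8 − 1) = 2.01932/7 = 0.28847

0.288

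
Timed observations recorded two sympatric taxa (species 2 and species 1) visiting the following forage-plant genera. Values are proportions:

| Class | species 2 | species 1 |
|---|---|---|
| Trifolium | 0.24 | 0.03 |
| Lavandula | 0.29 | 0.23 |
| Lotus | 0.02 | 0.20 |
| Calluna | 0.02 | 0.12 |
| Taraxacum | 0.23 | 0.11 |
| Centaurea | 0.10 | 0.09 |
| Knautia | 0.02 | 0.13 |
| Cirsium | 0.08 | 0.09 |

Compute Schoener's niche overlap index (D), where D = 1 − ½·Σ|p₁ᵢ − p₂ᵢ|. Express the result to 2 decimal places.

Σ|p₁ᵢ − p₂ᵢ| = 0.21 + 0.06 + 0.18 + 0.10 + 0.12 + 0.01 + 0.11 + 0.01 = 0.80
D = 1 − ½ × 0.80 = 1 − 0.400 = 0.6000

0.60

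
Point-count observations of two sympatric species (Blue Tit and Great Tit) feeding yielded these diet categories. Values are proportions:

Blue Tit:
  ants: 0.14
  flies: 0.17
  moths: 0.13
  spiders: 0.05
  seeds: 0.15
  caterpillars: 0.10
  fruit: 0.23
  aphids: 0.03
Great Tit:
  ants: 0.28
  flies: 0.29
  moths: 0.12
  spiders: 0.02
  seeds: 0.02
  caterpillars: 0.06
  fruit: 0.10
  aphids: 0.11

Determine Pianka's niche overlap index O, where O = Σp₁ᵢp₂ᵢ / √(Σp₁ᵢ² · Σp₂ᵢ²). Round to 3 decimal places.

0.793

Σ p₁ᵢp₂ᵢ = 0.0392 + 0.0493 + 0.0156 + 0.0010 + 0.0030 + 0.0060 + 0.0230 + 0.0033 = 0.1404
Σp_1ᵢ² = 0.14² + 0.17² + 0.13² + 0.05² + 0.15² + 0.10² + 0.23² + 0.03² = 0.0196 + 0.0289 + 0.0169 + 0.0025 + 0.0225 + 0.0100 + 0.0529 + 0.0009 = 0.1542
Σp_2ᵢ² = 0.28² + 0.29² + 0.12² + 0.02² + 0.02² + 0.06² + 0.10² + 0.11² = 0.0784 + 0.0841 + 0.0144 + 0.0004 + 0.0004 + 0.0036 + 0.0100 + 0.0121 = 0.2034
O = 0.1404 / √(0.1542 × 0.2034) = 0.1404 / 0.177100 = 0.79277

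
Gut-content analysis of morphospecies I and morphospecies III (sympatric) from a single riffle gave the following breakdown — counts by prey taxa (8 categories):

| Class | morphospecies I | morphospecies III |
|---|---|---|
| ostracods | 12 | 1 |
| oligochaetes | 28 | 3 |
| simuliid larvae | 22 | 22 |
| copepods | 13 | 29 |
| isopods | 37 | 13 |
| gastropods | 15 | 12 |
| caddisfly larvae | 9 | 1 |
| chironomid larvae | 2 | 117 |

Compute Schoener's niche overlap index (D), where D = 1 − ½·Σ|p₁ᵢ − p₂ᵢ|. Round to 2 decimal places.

0.37

Proportions for morphospecies I (n=138): 12/138=0.0870, 28/138=0.2029, 22/138=0.1594, 13/138=0.0942, 37/138=0.2681, 15/138=0.1087, 9/138=0.0652, 2/138=0.0145
Proportions for morphospecies III (n=198): 1/198=0.0051, 3/198=0.0152, 22/198=0.1111, 29/198=0.1465, 13/198=0.0657, 12/198=0.0606, 1/198=0.0051, 117/198=0.5909
Σ|p₁ᵢ − p₂ᵢ| = 0.0819 + 0.1877 + 0.0483 + 0.0523 + 0.2024 + 0.0481 + 0.0601 + 0.5764 = 1.2572
D = 1 − ½ × 1.2572 = 1 − 0.62860 = 0.37140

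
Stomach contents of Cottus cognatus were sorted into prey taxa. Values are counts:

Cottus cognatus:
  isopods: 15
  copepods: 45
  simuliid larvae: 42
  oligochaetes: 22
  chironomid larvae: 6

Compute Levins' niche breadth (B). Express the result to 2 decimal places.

Proportions for Cottus cognatus (n=130): 15/130=0.1154, 45/130=0.3462, 42/130=0.3231, 22/130=0.1692, 6/130=0.0462
Σpᵢ² = 0.1154² + 0.3462² + 0.3231² + 0.1692² + 0.0462² = 0.013317 + 0.119854 + 0.104394 + 0.028629 + 0.002134 = 0.268328
B = 1 / 0.268328 = 3.7268

3.73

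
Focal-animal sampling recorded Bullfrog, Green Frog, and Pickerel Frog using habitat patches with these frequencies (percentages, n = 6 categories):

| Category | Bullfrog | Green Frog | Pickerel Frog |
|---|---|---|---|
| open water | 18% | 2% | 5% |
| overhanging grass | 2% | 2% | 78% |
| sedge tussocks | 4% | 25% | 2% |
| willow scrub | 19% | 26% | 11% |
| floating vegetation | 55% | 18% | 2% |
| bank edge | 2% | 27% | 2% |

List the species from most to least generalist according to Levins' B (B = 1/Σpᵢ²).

Green Frog > Bullfrog > Pickerel Frog

Convert percentages to proportions (divide by 100).
Σp_Bullᵢ² = 0.18² + 0.02² + 0.04² + 0.19² + 0.55² + 0.02² = 0.0324 + 0.0004 + 0.0016 + 0.0361 + 0.3025 + 0.0004 = 0.3734
B_Bull = 1 / 0.3734 = 2.6781
Σp_Greeᵢ² = 0.02² + 0.02² + 0.25² + 0.26² + 0.18² + 0.27² = 0.0004 + 0.0004 + 0.0625 + 0.0676 + 0.0324 + 0.0729 = 0.2362
B_Gree = 1 / 0.2362 = 4.2337
Σp_Pickᵢ² = 0.05² + 0.78² + 0.02² + 0.11² + 0.02² + 0.02² = 0.0025 + 0.6084 + 0.0004 + 0.0121 + 0.0004 + 0.0004 = 0.6242
B_Pick = 1 / 0.6242 = 1.6021
Ranking by B (broadest → narrowest): Green Frog (4.23) > Bullfrog (2.68) > Pickerel Frog (1.60)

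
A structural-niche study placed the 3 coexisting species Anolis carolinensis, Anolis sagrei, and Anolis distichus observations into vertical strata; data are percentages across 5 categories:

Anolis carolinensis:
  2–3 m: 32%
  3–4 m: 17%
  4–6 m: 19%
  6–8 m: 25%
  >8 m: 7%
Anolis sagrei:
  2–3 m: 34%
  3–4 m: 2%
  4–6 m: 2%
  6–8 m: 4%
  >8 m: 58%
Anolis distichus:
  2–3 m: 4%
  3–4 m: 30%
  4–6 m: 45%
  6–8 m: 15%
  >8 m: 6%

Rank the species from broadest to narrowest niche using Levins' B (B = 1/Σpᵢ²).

Convert percentages to proportions (divide by 100).
Σp_caroᵢ² = 0.32² + 0.17² + 0.19² + 0.25² + 0.07² = 0.1024 + 0.0289 + 0.0361 + 0.0625 + 0.0049 = 0.2348
B_caro = 1 / 0.2348 = 4.2589
Σp_sagrᵢ² = 0.34² + 0.02² + 0.02² + 0.04² + 0.58² = 0.1156 + 0.0004 + 0.0004 + 0.0016 + 0.3364 = 0.4544
B_sagr = 1 / 0.4544 = 2.2007
Σp_distᵢ² = 0.04² + 0.30² + 0.45² + 0.15² + 0.06² = 0.0016 + 0.0900 + 0.2025 + 0.0225 + 0.0036 = 0.3202
B_dist = 1 / 0.3202 = 3.1230
Ranking by B (broadest → narrowest): Anolis carolinensis (4.26) > Anolis distichus (3.12) > Anolis sagrei (2.20)

Anolis carolinensis > Anolis distichus > Anolis sagrei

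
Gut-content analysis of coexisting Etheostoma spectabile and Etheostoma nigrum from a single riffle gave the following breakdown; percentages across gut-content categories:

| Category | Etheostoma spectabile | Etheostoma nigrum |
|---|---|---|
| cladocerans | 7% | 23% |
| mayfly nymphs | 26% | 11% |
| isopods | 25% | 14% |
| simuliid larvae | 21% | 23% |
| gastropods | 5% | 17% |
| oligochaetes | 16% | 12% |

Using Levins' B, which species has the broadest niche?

Etheostoma nigrum

Convert percentages to proportions (divide by 100).
Σp_specᵢ² = 0.07² + 0.26² + 0.25² + 0.21² + 0.05² + 0.16² = 0.0049 + 0.0676 + 0.0625 + 0.0441 + 0.0025 + 0.0256 = 0.2072
B_spec = 1 / 0.2072 = 4.8263
Σp_nigrᵢ² = 0.23² + 0.11² + 0.14² + 0.23² + 0.17² + 0.12² = 0.0529 + 0.0121 + 0.0196 + 0.0529 + 0.0289 + 0.0144 = 0.1808
B_nigr = 1 / 0.1808 = 5.5310
Highest B → broadest niche (most generalist): Etheostoma nigrum (B = 5.53).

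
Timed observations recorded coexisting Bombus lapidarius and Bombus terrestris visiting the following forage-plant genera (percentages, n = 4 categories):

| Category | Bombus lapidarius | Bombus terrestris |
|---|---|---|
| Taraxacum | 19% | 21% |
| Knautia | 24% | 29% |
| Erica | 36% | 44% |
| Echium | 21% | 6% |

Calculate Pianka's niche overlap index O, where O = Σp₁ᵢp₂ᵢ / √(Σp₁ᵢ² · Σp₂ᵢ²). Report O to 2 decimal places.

Convert percentages to proportions (divide by 100).
Σ p₁ᵢp₂ᵢ = 0.0399 + 0.0696 + 0.1584 + 0.0126 = 0.2805
Σp_1ᵢ² = 0.19² + 0.24² + 0.36² + 0.21² = 0.0361 + 0.0576 + 0.1296 + 0.0441 = 0.2674
Σp_2ᵢ² = 0.21² + 0.29² + 0.44² + 0.06² = 0.0441 + 0.0841 + 0.1936 + 0.0036 = 0.3254
O = 0.2805 / √(0.2674 × 0.3254) = 0.2805 / 0.29498 = 0.9509

0.95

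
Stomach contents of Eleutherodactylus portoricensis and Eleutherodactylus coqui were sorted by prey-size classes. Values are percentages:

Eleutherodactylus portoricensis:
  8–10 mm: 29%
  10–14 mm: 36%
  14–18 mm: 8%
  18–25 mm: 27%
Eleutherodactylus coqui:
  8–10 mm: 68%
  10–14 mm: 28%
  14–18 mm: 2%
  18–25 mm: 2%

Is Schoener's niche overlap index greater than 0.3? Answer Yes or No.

Convert percentages to proportions (divide by 100).
Σ|p₁ᵢ − p₂ᵢ| = 0.39 + 0.08 + 0.06 + 0.25 = 0.78
D = 1 − ½ × 0.78 = 1 − 0.390 = 0.6100
D = 0.6100 > 0.3 → Yes.

Yes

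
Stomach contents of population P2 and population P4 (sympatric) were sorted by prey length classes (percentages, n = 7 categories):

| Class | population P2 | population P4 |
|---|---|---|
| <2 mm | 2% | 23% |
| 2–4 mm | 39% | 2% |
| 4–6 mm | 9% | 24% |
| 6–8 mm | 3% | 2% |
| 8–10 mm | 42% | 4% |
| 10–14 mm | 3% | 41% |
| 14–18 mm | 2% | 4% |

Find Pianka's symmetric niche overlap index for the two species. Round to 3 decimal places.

0.208

Convert percentages to proportions (divide by 100).
Σ p₁ᵢp₂ᵢ = 0.0046 + 0.0078 + 0.0216 + 0.0006 + 0.0168 + 0.0123 + 0.0008 = 0.0645
Σp_1ᵢ² = 0.02² + 0.39² + 0.09² + 0.03² + 0.42² + 0.03² + 0.02² = 0.0004 + 0.1521 + 0.0081 + 0.0009 + 0.1764 + 0.0009 + 0.0004 = 0.3392
Σp_2ᵢ² = 0.23² + 0.02² + 0.24² + 0.02² + 0.04² + 0.41² + 0.04² = 0.0529 + 0.0004 + 0.0576 + 0.0004 + 0.0016 + 0.1681 + 0.0016 = 0.2826
O = 0.0645 / √(0.3392 × 0.2826) = 0.0645 / 0.309609 = 0.20833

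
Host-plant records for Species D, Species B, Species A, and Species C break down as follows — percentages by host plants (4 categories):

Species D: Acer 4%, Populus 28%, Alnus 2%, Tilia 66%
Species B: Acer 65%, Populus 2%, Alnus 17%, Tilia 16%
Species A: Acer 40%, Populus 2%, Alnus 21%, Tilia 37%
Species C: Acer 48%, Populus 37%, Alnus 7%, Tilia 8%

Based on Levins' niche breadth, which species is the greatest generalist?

Species A

Convert percentages to proportions (divide by 100).
Σp_Dᵢ² = 0.04² + 0.28² + 0.02² + 0.66² = 0.0016 + 0.0784 + 0.0004 + 0.4356 = 0.5160
B_D = 1 / 0.5160 = 1.9380
Σp_Bᵢ² = 0.65² + 0.02² + 0.17² + 0.16² = 0.4225 + 0.0004 + 0.0289 + 0.0256 = 0.4774
B_B = 1 / 0.4774 = 2.0947
Σp_Aᵢ² = 0.40² + 0.02² + 0.21² + 0.37² = 0.1600 + 0.0004 + 0.0441 + 0.1369 = 0.3414
B_A = 1 / 0.3414 = 2.9291
Σp_Cᵢ² = 0.48² + 0.37² + 0.07² + 0.08² = 0.2304 + 0.1369 + 0.0049 + 0.0064 = 0.3786
B_C = 1 / 0.3786 = 2.6413
Highest B → broadest niche (most generalist): Species A (B = 2.93).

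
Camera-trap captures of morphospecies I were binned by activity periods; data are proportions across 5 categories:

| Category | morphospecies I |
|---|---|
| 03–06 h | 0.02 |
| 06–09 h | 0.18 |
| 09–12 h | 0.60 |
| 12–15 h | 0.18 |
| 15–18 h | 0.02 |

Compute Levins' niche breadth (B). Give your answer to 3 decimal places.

Σpᵢ² = 0.02² + 0.18² + 0.60² + 0.18² + 0.02² = 0.0004 + 0.0324 + 0.3600 + 0.0324 + 0.0004 = 0.4256
B = 1 / 0.4256 = 2.34962

2.350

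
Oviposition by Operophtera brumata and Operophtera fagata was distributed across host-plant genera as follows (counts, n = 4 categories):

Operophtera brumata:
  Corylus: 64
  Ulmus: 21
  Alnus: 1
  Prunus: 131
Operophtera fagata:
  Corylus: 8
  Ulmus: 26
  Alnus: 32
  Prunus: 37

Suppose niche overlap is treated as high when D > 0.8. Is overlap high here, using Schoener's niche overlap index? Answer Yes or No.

Proportions for Operophtera brumata (n=217): 64/217=0.2949, 21/217=0.0968, 1/217=0.0046, 131/217=0.6037
Proportions for Operophtera fagata (n=103): 8/103=0.0777, 26/103=0.2524, 32/103=0.3107, 37/103=0.3592
Σ|p₁ᵢ − p₂ᵢ| = 0.2172 + 0.1556 + 0.3061 + 0.2445 = 0.9234
D = 1 − ½ × 0.9234 = 1 − 0.46170 = 0.53830
D = 0.53830 < 0.8 → No.

No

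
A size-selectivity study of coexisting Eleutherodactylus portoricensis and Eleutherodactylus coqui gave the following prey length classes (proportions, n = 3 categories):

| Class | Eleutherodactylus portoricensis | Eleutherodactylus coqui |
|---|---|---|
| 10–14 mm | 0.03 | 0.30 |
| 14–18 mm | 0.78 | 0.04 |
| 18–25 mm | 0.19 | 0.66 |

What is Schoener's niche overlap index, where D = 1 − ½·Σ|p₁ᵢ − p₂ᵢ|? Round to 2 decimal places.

Σ|p₁ᵢ − p₂ᵢ| = 0.27 + 0.74 + 0.47 = 1.48
D = 1 − ½ × 1.48 = 1 − 0.740 = 0.2600

0.26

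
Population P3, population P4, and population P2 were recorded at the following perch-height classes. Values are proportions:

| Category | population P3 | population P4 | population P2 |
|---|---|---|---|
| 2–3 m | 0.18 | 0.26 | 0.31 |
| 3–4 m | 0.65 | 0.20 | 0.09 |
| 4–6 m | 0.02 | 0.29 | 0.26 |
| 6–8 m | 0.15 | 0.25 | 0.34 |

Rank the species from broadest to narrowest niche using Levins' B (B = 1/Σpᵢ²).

population P4 > population P2 > population P3

Σp_P3ᵢ² = 0.18² + 0.65² + 0.02² + 0.15² = 0.0324 + 0.4225 + 0.0004 + 0.0225 = 0.4778
B_P3 = 1 / 0.4778 = 2.0929
Σp_P4ᵢ² = 0.26² + 0.20² + 0.29² + 0.25² = 0.0676 + 0.0400 + 0.0841 + 0.0625 = 0.2542
B_P4 = 1 / 0.2542 = 3.9339
Σp_P2ᵢ² = 0.31² + 0.09² + 0.26² + 0.34² = 0.0961 + 0.0081 + 0.0676 + 0.1156 = 0.2874
B_P2 = 1 / 0.2874 = 3.4795
Ranking by B (broadest → narrowest): population P4 (3.93) > population P2 (3.48) > population P3 (2.09)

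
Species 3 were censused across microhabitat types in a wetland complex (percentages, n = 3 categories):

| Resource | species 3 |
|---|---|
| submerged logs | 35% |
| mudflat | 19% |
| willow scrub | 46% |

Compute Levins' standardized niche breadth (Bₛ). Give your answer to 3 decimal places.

0.851

Convert percentages to proportions (divide by 100).
Σpᵢ² = 0.35² + 0.19² + 0.46² = 0.1225 + 0.0361 + 0.2116 = 0.3702
B = 1 / 0.3702 = 2.70124
Bₛ = (B − 1)/(n − 1) = (2.70124 − 1)/(3 − 1) = 1.70124/2 = 0.85062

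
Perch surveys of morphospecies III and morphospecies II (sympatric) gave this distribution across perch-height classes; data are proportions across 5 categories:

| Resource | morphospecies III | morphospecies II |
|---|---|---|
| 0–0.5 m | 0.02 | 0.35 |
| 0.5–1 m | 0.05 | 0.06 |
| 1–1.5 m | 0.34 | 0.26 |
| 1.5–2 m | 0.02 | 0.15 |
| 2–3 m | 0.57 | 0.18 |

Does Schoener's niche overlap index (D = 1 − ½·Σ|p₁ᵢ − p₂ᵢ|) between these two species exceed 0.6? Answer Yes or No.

Σ|p₁ᵢ − p₂ᵢ| = 0.33 + 0.01 + 0.08 + 0.13 + 0.39 = 0.94
D = 1 − ½ × 0.94 = 1 − 0.470 = 0.5300
D = 0.5300 < 0.6 → No.

No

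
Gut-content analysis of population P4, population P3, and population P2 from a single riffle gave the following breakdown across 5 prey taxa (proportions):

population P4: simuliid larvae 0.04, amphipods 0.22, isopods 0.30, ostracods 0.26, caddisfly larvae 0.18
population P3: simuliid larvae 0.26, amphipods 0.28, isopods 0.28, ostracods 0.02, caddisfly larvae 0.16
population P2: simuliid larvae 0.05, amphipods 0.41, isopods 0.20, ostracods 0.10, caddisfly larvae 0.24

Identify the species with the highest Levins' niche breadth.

population P4

Σp_P4ᵢ² = 0.04² + 0.22² + 0.30² + 0.26² + 0.18² = 0.0016 + 0.0484 + 0.0900 + 0.0676 + 0.0324 = 0.2400
B_P4 = 1 / 0.2400 = 4.1667
Σp_P3ᵢ² = 0.26² + 0.28² + 0.28² + 0.02² + 0.16² = 0.0676 + 0.0784 + 0.0784 + 0.0004 + 0.0256 = 0.2504
B_P3 = 1 / 0.2504 = 3.9936
Σp_P2ᵢ² = 0.05² + 0.41² + 0.20² + 0.10² + 0.24² = 0.0025 + 0.1681 + 0.0400 + 0.0100 + 0.0576 = 0.2782
B_P2 = 1 / 0.2782 = 3.5945
Highest B → broadest niche (most generalist): population P4 (B = 4.17).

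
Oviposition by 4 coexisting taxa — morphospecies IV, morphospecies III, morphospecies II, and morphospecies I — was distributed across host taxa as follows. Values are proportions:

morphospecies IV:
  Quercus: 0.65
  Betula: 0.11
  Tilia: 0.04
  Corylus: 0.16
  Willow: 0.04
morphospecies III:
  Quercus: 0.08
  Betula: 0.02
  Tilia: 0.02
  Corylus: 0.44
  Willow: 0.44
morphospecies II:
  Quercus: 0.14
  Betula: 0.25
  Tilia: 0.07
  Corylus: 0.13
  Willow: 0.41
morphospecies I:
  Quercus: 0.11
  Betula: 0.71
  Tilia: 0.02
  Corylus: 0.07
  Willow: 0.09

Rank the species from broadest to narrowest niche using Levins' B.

Σp_IVᵢ² = 0.65² + 0.11² + 0.04² + 0.16² + 0.04² = 0.4225 + 0.0121 + 0.0016 + 0.0256 + 0.0016 = 0.4634
B_IV = 1 / 0.4634 = 2.1580
Σp_IIIᵢ² = 0.08² + 0.02² + 0.02² + 0.44² + 0.44² = 0.0064 + 0.0004 + 0.0004 + 0.1936 + 0.1936 = 0.3944
B_III = 1 / 0.3944 = 2.5355
Σp_IIᵢ² = 0.14² + 0.25² + 0.07² + 0.13² + 0.41² = 0.0196 + 0.0625 + 0.0049 + 0.0169 + 0.1681 = 0.2720
B_II = 1 / 0.2720 = 3.6765
Σp_Iᵢ² = 0.11² + 0.71² + 0.02² + 0.07² + 0.09² = 0.0121 + 0.5041 + 0.0004 + 0.0049 + 0.0081 = 0.5296
B_I = 1 / 0.5296 = 1.8882
Ranking by B (broadest → narrowest): morphospecies II (3.68) > morphospecies III (2.54) > morphospecies IV (2.16) > morphospecies I (1.89)

morphospecies II > morphospecies III > morphospecies IV > morphospecies I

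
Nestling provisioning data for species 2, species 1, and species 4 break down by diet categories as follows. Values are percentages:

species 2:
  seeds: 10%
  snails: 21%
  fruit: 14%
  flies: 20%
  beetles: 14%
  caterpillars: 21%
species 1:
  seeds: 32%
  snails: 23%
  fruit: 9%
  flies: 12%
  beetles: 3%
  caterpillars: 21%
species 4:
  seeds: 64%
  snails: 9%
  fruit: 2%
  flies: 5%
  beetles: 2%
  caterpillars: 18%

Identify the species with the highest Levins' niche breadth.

species 2

Convert percentages to proportions (divide by 100).
Σp_2ᵢ² = 0.10² + 0.21² + 0.14² + 0.20² + 0.14² + 0.21² = 0.0100 + 0.0441 + 0.0196 + 0.0400 + 0.0196 + 0.0441 = 0.1774
B_2 = 1 / 0.1774 = 5.6370
Σp_1ᵢ² = 0.32² + 0.23² + 0.09² + 0.12² + 0.03² + 0.21² = 0.1024 + 0.0529 + 0.0081 + 0.0144 + 0.0009 + 0.0441 = 0.2228
B_1 = 1 / 0.2228 = 4.4883
Σp_4ᵢ² = 0.64² + 0.09² + 0.02² + 0.05² + 0.02² + 0.18² = 0.4096 + 0.0081 + 0.0004 + 0.0025 + 0.0004 + 0.0324 = 0.4534
B_4 = 1 / 0.4534 = 2.2056
Highest B → broadest niche (most generalist): species 2 (B = 5.64).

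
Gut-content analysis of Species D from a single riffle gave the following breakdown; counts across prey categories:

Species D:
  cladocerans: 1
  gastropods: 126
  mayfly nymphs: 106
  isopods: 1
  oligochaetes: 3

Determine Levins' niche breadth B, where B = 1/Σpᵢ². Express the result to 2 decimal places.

2.07

Proportions for Species D (n=237): 1/237=0.0042, 126/237=0.5316, 106/237=0.4473, 1/237=0.0042, 3/237=0.0127
Σpᵢ² = 0.0042² + 0.5316² + 0.4473² + 0.0042² + 0.0127² = 0.000018 + 0.282599 + 0.200077 + 0.000018 + 0.000161 = 0.482873
B = 1 / 0.482873 = 2.0709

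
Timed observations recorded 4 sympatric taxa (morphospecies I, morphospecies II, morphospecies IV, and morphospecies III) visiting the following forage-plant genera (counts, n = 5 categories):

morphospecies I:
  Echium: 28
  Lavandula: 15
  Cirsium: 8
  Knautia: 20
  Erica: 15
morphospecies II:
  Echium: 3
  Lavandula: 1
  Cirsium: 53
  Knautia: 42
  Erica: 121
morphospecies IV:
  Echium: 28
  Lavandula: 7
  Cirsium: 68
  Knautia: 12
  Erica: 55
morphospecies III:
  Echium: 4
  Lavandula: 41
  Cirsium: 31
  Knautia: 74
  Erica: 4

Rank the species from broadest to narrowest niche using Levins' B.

morphospecies I > morphospecies IV > morphospecies III > morphospecies II

Proportions for morphospecies I (n=86): 28/86=0.3256, 15/86=0.1744, 8/86=0.0930, 20/86=0.2326, 15/86=0.1744
Proportions for morphospecies II (n=220): 3/220=0.0136, 1/220=0.0045, 53/220=0.2409, 42/220=0.1909, 121/220=0.5500
Proportions for morphospecies IV (n=170): 28/170=0.1647, 7/170=0.0412, 68/170=0.4000, 12/170=0.0706, 55/170=0.3235
Proportions for morphospecies III (n=154): 4/154=0.0260, 41/154=0.2662, 31/154=0.2013, 74/154=0.4805, 4/154=0.0260
Σp_Iᵢ² = 0.3256² + 0.1744² + 0.0930² + 0.2326² + 0.1744² = 0.106015 + 0.030415 + 0.008649 + 0.054103 + 0.030415 = 0.229597
B_I = 1 / 0.229597 = 4.3555
Σp_IIᵢ² = 0.0136² + 0.0045² + 0.2409² + 0.1909² + 0.5500² = 0.000185 + 0.000020 + 0.058033 + 0.036443 + 0.302500 = 0.397181
B_II = 1 / 0.397181 = 2.5177
Σp_IVᵢ² = 0.1647² + 0.0412² + 0.4000² + 0.0706² + 0.3235² = 0.027126 + 0.001697 + 0.160000 + 0.004984 + 0.104652 = 0.298459
B_IV = 1 / 0.298459 = 3.3505
Σp_IIIᵢ² = 0.0260² + 0.2662² + 0.2013² + 0.4805² + 0.0260² = 0.000676 + 0.070862 + 0.040522 + 0.230880 + 0.000676 = 0.343616
B_III = 1 / 0.343616 = 2.9102
Ranking by B (broadest → narrowest): morphospecies I (4.36) > morphospecies IV (3.35) > morphospecies III (2.91) > morphospecies II (2.52)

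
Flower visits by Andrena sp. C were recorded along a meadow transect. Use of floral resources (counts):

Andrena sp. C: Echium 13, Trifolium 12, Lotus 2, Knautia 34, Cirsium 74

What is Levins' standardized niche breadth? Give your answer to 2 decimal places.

0.41

Proportions for Andrena sp. C (n=135): 13/135=0.0963, 12/135=0.0889, 2/135=0.0148, 34/135=0.2519, 74/135=0.5481
Σpᵢ² = 0.0963² + 0.0889² + 0.0148² + 0.2519² + 0.5481² = 0.009274 + 0.007903 + 0.000219 + 0.063454 + 0.300414 = 0.381264
B = 1 / 0.381264 = 2.6229
Bₛ = (B − 1)/(n − 1) = (2.6229 − 1)/(5 − 1) = 1.6229/4 = 0.4057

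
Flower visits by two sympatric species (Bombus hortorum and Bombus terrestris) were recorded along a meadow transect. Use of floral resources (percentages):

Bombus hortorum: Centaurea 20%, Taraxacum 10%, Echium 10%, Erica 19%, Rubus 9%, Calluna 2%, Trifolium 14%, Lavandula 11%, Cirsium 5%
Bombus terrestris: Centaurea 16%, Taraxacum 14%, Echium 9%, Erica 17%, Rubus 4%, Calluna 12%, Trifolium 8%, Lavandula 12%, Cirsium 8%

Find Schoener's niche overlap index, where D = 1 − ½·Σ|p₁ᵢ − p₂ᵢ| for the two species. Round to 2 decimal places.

Convert percentages to proportions (divide by 100).
Σ|p₁ᵢ − p₂ᵢ| = 0.04 + 0.04 + 0.01 + 0.02 + 0.05 + 0.10 + 0.06 + 0.01 + 0.03 = 0.36
D = 1 − ½ × 0.36 = 1 − 0.180 = 0.8200

0.82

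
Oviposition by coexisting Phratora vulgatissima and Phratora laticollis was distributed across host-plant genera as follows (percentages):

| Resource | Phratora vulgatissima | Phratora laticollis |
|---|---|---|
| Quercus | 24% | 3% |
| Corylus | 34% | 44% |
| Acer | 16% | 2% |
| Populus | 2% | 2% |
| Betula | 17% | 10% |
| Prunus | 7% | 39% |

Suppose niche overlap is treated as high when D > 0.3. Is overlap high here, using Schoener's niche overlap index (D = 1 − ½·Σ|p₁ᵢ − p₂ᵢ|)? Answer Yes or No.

Convert percentages to proportions (divide by 100).
Σ|p₁ᵢ − p₂ᵢ| = 0.21 + 0.10 + 0.14 + 0.00 + 0.07 + 0.32 = 0.84
D = 1 − ½ × 0.84 = 1 − 0.420 = 0.5800
D = 0.5800 > 0.3 → Yes.

Yes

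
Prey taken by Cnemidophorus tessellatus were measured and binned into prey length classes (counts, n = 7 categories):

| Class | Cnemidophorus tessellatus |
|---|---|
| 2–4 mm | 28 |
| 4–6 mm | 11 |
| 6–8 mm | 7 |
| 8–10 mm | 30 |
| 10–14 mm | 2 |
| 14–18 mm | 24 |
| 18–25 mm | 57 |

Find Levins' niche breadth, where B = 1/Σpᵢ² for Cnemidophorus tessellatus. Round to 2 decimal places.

4.45

Proportions for Cnemidophorus tessellatus (n=159): 28/159=0.1761, 11/159=0.0692, 7/159=0.0440, 30/159=0.1887, 2/159=0.0126, 24/159=0.1509, 57/159=0.3585
Σpᵢ² = 0.1761² + 0.0692² + 0.0440² + 0.1887² + 0.0126² + 0.1509² + 0.3585² = 0.031011 + 0.004789 + 0.001936 + 0.035608 + 0.000159 + 0.022771 + 0.128522 = 0.224796
B = 1 / 0.224796 = 4.4485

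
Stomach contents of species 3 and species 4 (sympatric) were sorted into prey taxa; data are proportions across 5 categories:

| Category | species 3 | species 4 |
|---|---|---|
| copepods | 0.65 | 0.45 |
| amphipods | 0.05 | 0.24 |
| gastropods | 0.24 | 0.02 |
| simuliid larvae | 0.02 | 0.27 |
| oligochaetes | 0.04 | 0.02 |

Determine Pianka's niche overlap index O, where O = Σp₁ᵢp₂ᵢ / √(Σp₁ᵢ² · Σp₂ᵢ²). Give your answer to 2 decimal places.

0.78

Σ p₁ᵢp₂ᵢ = 0.2925 + 0.0120 + 0.0048 + 0.0054 + 0.0008 = 0.3155
Σp_1ᵢ² = 0.65² + 0.05² + 0.24² + 0.02² + 0.04² = 0.4225 + 0.0025 + 0.0576 + 0.0004 + 0.0016 = 0.4846
Σp_2ᵢ² = 0.45² + 0.24² + 0.02² + 0.27² + 0.02² = 0.2025 + 0.0576 + 0.0004 + 0.0729 + 0.0004 = 0.3338
O = 0.3155 / √(0.4846 × 0.3338) = 0.3155 / 0.40219 = 0.7845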